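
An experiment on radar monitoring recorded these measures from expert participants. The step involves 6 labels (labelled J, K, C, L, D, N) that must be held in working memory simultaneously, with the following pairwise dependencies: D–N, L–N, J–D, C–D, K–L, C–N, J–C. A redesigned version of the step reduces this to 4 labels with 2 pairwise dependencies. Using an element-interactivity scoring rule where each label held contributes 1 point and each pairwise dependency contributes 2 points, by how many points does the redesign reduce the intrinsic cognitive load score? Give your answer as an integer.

12

Original: 6 × 1 + 7 × 2 = 6 + 14 = 20.
Redesigned: 4 × 1 + 2 × 2 = 4 + 4 = 8.
Reduction = 20 − 8 = 12.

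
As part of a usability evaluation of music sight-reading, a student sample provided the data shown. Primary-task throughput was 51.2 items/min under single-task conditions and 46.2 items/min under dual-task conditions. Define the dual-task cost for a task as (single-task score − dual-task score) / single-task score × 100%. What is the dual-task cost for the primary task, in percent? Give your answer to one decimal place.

9.8

Cost = (51.2 − 46.2) / 51.2 × 100%
     = 5.0000 / 51.2 × 100% = 9.7656%.
≈ 9.8%.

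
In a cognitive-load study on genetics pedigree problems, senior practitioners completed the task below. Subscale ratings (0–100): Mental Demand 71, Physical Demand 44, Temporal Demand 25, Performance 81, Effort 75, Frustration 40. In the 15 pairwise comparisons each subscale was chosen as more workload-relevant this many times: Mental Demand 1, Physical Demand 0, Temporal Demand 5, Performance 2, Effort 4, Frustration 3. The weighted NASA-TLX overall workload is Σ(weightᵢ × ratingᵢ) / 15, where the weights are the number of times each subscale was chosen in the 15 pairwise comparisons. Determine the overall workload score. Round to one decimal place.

The tallies are the weights (they sum to 15).
Weighted sum = 1·71 + 0·44 + 5·25 + 2·81 + 4·75 + 3·40
            = 71 + 0 + 125 + 162 + 300 + 120 = 778.
Overall workload = 778 / 15 = 51.8667 ≈ 51.9.

51.9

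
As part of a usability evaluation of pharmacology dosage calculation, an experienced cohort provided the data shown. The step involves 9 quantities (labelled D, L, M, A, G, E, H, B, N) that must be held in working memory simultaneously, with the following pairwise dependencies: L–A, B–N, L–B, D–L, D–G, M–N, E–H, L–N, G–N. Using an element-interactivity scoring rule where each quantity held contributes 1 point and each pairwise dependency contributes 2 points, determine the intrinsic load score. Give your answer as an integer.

27

Count of quantities held simultaneously: 9.
Count of pairwise dependencies listed: 9.
Element contribution: 9 × 1 = 9.
Interaction contribution: 9 × 2 = 18.
Intrinsic load = 9 + 18 = 27.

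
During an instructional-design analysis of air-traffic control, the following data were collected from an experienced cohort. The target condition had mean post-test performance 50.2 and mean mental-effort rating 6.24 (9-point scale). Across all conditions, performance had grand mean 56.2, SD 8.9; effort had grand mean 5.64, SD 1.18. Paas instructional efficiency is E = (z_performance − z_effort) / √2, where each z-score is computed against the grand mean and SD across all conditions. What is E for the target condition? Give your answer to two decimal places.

-0.84

z_performance = (50.2 − 56.2) / 8.9 = -6.0000 / 8.9 = -0.6742.
z_effort = (6.24 − 5.64) / 1.18 = 0.6000 / 1.18 = 0.5085.
z_P − z_E = -0.6742 − 0.5085 = -1.1827.
E = -1.1827 / √2 = -1.1827 / 1.41421 = -0.8363 ≈ -0.84.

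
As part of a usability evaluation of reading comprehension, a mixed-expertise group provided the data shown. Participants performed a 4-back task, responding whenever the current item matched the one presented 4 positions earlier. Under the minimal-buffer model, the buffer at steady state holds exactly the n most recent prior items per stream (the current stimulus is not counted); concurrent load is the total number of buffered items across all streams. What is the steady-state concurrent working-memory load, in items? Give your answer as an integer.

4

The buffer holds the 4 most recent prior items.
Steady-state concurrent load = 4 items.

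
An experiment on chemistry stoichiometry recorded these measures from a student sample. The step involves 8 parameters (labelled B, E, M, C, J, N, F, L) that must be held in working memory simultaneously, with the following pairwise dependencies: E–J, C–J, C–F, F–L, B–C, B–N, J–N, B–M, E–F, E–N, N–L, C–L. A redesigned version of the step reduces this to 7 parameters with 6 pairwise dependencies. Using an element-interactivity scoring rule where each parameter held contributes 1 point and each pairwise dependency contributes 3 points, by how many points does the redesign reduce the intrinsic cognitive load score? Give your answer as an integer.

19

Original: 8 × 1 + 12 × 3 = 8 + 36 = 44.
Redesigned: 7 × 1 + 6 × 3 = 7 + 18 = 25.
Reduction = 44 − 25 = 19.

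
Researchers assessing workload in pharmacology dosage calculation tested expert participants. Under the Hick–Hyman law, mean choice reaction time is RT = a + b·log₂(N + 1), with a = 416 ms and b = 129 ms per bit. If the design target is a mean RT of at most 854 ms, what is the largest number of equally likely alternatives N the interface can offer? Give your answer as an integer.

9

Set 416 + 129·log₂(N + 1) ≤ 854.
log₂(N + 1) ≤ (854 − 416) / 129 = 3.3953.
N + 1 ≤ 2^3.3953 = 10.5217.
N ≤ 9.5217, so the largest integer N is 9.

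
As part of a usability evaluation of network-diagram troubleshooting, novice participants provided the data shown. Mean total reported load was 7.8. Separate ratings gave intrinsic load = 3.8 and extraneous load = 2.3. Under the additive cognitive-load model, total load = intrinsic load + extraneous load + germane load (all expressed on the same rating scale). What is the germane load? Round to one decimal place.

1.7

germane load = total − intrinsic − extraneous
             = 7.8 − 3.8 − 2.3 = 1.7.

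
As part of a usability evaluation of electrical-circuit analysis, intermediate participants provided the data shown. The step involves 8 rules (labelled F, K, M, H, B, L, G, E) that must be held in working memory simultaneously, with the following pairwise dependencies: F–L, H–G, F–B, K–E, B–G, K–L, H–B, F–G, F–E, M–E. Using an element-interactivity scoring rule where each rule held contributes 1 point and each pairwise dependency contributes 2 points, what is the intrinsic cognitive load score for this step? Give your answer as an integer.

Count of rules held simultaneously: 8.
Count of pairwise dependencies listed: 10.
Element contribution: 8 × 1 = 8.
Interaction contribution: 10 × 2 = 20.
Intrinsic load = 8 + 20 = 28.

28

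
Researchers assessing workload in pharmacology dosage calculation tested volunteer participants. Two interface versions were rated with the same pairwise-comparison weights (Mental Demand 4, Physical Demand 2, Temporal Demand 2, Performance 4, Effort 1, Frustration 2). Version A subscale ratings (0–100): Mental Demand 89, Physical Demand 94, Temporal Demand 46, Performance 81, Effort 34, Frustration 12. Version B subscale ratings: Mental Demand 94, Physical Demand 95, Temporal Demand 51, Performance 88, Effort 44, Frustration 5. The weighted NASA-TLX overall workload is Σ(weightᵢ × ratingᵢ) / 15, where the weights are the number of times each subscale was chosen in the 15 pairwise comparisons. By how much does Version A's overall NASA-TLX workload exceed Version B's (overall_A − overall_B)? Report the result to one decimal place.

-3.7

Version A weighted sum = 4·89 + 2·94 + 2·46 + 4·81 + 1·34 + 2·12 = 356 + 188 + 92 + 324 + 34 + 24 = 1018; overall_A = 1018/15 = 67.8667.
Version B weighted sum = 4·94 + 2·95 + 2·51 + 4·88 + 1·44 + 2·5 = 376 + 190 + 102 + 352 + 44 + 10 = 1074; overall_B = 1074/15 = 71.6000.
Difference = 67.8667 − 71.6000 = -3.7333 ≈ -3.7.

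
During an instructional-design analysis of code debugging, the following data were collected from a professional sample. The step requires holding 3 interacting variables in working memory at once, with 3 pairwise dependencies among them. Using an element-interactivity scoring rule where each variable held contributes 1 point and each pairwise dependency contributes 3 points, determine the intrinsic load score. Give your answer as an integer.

Element contribution: 3 × 1 = 3.
Interaction contribution: 3 × 3 = 9.
Intrinsic load = 3 + 9 = 12.

12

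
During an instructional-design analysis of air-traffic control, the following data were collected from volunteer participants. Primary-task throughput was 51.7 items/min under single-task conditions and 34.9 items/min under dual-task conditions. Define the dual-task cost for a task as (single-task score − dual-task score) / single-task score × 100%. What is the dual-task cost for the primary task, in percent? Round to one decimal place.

Cost = (51.7 − 34.9) / 51.7 × 100%
     = 16.8000 / 51.7 × 100% = 32.4952%.
≈ 32.5%.

32.5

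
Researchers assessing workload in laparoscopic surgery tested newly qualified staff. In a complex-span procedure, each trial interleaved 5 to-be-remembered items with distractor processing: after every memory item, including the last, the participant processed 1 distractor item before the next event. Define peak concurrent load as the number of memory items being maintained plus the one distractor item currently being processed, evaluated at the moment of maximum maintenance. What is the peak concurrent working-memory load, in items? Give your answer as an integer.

6

Maintenance is greatest during the distractor(s) after memory item 5: all 5 memory items are being held.
One distractor item is concurrently being processed.
Peak concurrent load = 5 + 1 = 6 items.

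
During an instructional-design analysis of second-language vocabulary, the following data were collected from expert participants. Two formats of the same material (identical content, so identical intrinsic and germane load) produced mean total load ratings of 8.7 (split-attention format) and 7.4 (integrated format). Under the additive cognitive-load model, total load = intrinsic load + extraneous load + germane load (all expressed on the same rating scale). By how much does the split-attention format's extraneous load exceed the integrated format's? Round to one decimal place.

Intrinsic and germane load are equal across formats, so the difference in total load equals the difference in extraneous load.
Extraneous-load difference = 8.7 − 7.4 = 1.3.

1.3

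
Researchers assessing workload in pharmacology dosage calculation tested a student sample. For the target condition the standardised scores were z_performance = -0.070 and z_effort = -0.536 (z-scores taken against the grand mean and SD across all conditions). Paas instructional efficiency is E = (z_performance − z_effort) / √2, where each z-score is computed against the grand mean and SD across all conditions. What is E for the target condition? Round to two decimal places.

0.33

z_P − z_E = -0.070 − (-0.536) = 0.4660.
E = 0.4660 / √2 = 0.4660 / 1.41421 = 0.3295 ≈ 0.33.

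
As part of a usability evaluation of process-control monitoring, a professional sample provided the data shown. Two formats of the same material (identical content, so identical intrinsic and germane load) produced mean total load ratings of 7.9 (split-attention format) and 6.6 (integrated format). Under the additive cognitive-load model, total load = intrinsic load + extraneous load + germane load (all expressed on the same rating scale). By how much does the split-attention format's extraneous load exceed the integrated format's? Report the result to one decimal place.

1.3

Intrinsic and germane load are equal across formats, so the difference in total load equals the difference in extraneous load.
Extraneous-load difference = 7.9 − 6.6 = 1.3.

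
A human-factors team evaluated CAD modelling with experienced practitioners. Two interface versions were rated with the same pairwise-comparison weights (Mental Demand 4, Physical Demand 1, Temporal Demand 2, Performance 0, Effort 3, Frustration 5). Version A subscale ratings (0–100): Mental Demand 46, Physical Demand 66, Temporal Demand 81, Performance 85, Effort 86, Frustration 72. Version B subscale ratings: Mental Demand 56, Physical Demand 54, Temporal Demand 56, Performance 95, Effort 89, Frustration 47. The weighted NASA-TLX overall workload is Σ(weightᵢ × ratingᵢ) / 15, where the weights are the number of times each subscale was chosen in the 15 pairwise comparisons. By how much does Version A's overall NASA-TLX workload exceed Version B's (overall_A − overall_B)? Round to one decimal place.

Version A weighted sum = 4·46 + 1·66 + 2·81 + 0·85 + 3·86 + 5·72 = 184 + 66 + 162 + 0 + 258 + 360 = 1030; overall_A = 1030/15 = 68.6667.
Version B weighted sum = 4·56 + 1·54 + 2·56 + 0·95 + 3·89 + 5·47 = 224 + 54 + 112 + 0 + 267 + 235 = 892; overall_B = 892/15 = 59.4667.
Difference = 68.6667 − 59.4667 = 9.2000 ≈ 9.2.

9.2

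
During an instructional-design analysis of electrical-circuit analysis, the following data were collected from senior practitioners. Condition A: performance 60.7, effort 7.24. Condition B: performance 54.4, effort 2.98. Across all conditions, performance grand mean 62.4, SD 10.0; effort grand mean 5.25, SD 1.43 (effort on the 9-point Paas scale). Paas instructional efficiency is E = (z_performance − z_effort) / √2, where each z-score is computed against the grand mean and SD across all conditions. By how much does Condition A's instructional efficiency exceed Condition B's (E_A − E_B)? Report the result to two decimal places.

-1.66

Condition A: z_P = (60.7 − 62.4)/10.0 = -0.1700; z_E = (7.24 − 5.25)/1.43 = 1.3916; E_A = (-0.1700 − 1.3916)/√2 = -1.1042.
Condition B: z_P = (54.4 − 62.4)/10.0 = -0.8000; z_E = (2.98 − 5.25)/1.43 = -1.5874; E_B = (-0.8000 − (-1.5874))/√2 = 0.5568.
E_A − E_B = -1.1042 − 0.5568 = -1.6610 ≈ -1.66.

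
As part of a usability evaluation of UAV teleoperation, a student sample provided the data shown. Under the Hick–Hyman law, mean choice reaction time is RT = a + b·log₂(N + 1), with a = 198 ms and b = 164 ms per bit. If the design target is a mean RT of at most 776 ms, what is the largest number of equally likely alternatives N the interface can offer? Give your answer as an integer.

Set 198 + 164·log₂(N + 1) ≤ 776.
log₂(N + 1) ≤ (776 − 198) / 164 = 3.5244.
N + 1 ≤ 2^3.5244 = 11.5067.
N ≤ 10.5067, so the largest integer N is 10.

10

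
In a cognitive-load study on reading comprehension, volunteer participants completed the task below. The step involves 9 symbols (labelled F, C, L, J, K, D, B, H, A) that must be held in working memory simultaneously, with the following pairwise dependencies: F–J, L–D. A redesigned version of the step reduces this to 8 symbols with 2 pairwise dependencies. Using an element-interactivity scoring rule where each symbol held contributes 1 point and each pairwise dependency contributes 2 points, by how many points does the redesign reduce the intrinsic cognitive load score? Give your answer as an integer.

1

Original: 9 × 1 + 2 × 2 = 9 + 4 = 13.
Redesigned: 8 × 1 + 2 × 2 = 8 + 4 = 12.
Reduction = 13 − 12 = 1.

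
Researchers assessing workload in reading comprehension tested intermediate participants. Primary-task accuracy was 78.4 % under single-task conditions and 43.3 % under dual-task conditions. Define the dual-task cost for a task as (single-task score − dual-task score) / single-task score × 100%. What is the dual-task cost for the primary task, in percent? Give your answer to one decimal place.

Cost = (78.4 − 43.3) / 78.4 × 100%
     = 35.1000 / 78.4 × 100% = 44.7704%.
≈ 44.8%.

44.8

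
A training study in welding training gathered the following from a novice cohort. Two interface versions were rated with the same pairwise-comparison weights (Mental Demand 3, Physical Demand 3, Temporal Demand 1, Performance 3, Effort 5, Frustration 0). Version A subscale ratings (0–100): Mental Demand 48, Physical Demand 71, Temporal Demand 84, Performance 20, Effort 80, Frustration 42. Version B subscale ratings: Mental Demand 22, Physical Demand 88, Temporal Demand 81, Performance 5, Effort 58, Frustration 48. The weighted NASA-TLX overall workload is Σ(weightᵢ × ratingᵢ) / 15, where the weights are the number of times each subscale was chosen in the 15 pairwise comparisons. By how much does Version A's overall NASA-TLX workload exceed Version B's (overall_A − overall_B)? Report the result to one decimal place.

12.3

Version A weighted sum = 3·48 + 3·71 + 1·84 + 3·20 + 5·80 + 0·42 = 144 + 213 + 84 + 60 + 400 + 0 = 901; overall_A = 901/15 = 60.0667.
Version B weighted sum = 3·22 + 3·88 + 1·81 + 3·5 + 5·58 + 0·48 = 66 + 264 + 81 + 15 + 290 + 0 = 716; overall_B = 716/15 = 47.7333.
Difference = 60.0667 − 47.7333 = 12.3334 ≈ 12.3.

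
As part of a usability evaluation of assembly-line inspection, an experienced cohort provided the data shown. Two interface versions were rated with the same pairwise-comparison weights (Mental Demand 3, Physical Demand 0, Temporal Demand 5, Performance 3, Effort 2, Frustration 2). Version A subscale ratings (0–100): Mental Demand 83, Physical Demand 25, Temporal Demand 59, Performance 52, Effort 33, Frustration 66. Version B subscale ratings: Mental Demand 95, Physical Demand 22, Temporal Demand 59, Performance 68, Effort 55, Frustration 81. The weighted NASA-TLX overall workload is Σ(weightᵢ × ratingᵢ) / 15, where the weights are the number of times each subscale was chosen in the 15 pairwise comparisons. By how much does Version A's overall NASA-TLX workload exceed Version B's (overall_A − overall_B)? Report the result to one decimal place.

-10.5

Version A weighted sum = 3·83 + 0·25 + 5·59 + 3·52 + 2·33 + 2·66 = 249 + 0 + 295 + 156 + 66 + 132 = 898; overall_A = 898/15 = 59.8667.
Version B weighted sum = 3·95 + 0·22 + 5·59 + 3·68 + 2·55 + 2·81 = 285 + 0 + 295 + 204 + 110 + 162 = 1056; overall_B = 1056/15 = 70.4000.
Difference = 59.8667 − 70.4000 = -10.5333 ≈ -10.5.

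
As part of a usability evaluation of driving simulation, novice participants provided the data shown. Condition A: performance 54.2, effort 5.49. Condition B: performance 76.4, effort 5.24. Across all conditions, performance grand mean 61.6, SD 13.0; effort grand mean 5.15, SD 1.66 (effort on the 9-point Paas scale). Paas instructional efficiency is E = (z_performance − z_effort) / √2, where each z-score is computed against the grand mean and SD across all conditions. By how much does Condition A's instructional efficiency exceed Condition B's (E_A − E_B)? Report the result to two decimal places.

Condition A: z_P = (54.2 − 61.6)/13.0 = -0.5692; z_E = (5.49 − 5.15)/1.66 = 0.2048; E_A = (-0.5692 − 0.2048)/√2 = -0.5473.
Condition B: z_P = (76.4 − 61.6)/13.0 = 1.1385; z_E = (5.24 − 5.15)/1.66 = 0.0542; E_B = (1.1385 − 0.0542)/√2 = 0.7667.
E_A − E_B = -0.5473 − 0.7667 = -1.3140 ≈ -1.31.

-1.31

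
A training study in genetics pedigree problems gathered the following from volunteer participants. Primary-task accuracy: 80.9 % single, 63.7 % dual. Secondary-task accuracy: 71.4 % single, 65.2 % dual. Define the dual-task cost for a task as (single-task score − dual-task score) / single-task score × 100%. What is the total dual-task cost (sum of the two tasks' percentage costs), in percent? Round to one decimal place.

29.9

Primary cost = (80.9 − 63.7) / 80.9 × 100% = 21.2608%.
Secondary cost = (71.4 − 65.2) / 71.4 × 100% = 8.6835%.
Total = 21.2608% + 8.6835% = 29.9443% ≈ 29.9%.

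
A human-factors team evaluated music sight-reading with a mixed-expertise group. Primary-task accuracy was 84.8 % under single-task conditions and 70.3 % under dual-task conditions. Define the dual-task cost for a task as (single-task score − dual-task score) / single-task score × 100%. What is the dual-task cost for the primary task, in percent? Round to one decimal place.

Cost = (84.8 − 70.3) / 84.8 × 100%
     = 14.5000 / 84.8 × 100% = 17.0991%.
≈ 17.1%.

17.1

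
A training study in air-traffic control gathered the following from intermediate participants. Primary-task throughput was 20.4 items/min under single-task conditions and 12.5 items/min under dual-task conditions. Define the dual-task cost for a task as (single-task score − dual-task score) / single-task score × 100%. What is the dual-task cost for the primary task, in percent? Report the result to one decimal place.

38.7

Cost = (20.4 − 12.5) / 20.4 × 100%
     = 7.9000 / 20.4 × 100% = 38.7255%.
≈ 38.7%.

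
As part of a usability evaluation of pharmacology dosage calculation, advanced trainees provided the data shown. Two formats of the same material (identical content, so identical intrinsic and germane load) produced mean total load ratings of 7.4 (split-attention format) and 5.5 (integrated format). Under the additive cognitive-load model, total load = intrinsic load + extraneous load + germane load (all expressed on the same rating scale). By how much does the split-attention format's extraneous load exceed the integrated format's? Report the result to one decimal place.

Intrinsic and germane load are equal across formats, so the difference in total load equals the difference in extraneous load.
Extraneous-load difference = 7.4 − 5.5 = 1.9.

1.9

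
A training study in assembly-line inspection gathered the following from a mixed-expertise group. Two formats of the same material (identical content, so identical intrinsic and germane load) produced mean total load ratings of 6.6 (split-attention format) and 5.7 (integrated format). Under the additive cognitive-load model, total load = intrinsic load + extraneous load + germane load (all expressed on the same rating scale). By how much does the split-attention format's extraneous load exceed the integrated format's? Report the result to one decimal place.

0.9

Intrinsic and germane load are equal across formats, so the difference in total load equals the difference in extraneous load.
Extraneous-load difference = 6.6 − 5.7 = 0.9.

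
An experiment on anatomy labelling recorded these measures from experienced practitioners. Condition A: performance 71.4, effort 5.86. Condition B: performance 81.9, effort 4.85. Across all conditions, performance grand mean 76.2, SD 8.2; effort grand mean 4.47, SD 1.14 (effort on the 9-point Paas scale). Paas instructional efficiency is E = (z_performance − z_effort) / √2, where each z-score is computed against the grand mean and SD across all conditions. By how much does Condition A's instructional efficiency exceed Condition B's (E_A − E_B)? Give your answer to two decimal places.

-1.53

Condition A: z_P = (71.4 − 76.2)/8.2 = -0.5854; z_E = (5.86 − 4.47)/1.14 = 1.2193; E_A = (-0.5854 − 1.2193)/√2 = -1.2761.
Condition B: z_P = (81.9 − 76.2)/8.2 = 0.6951; z_E = (4.85 − 4.47)/1.14 = 0.3333; E_B = (0.6951 − 0.3333)/√2 = 0.2558.
E_A − E_B = -1.2761 − 0.2558 = -1.5319 ≈ -1.53.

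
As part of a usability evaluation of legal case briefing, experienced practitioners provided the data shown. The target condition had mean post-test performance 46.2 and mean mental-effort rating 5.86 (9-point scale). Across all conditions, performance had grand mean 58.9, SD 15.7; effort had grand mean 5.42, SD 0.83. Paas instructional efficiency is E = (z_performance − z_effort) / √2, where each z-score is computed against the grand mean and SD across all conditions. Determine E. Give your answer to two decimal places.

z_performance = (46.2 − 58.9) / 15.7 = -12.7000 / 15.7 = -0.8089.
z_effort = (5.86 − 5.42) / 0.83 = 0.4400 / 0.83 = 0.5301.
z_P − z_E = -0.8089 − 0.5301 = -1.3390.
E = -1.3390 / √2 = -1.3390 / 1.41421 = -0.9468 ≈ -0.95.

-0.95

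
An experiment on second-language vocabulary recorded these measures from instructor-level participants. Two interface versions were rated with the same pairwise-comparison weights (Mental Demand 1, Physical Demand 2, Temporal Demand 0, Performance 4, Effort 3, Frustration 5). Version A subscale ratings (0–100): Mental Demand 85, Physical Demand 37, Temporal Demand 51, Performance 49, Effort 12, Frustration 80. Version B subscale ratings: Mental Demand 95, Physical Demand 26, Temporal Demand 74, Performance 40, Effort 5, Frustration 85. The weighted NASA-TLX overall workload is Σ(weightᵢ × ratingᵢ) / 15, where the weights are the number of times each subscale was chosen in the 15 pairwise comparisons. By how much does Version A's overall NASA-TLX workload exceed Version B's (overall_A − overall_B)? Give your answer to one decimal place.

2.9

Version A weighted sum = 1·85 + 2·37 + 0·51 + 4·49 + 3·12 + 5·80 = 85 + 74 + 0 + 196 + 36 + 400 = 791; overall_A = 791/15 = 52.7333.
Version B weighted sum = 1·95 + 2·26 + 0·74 + 4·40 + 3·5 + 5·85 = 95 + 52 + 0 + 160 + 15 + 425 = 747; overall_B = 747/15 = 49.8000.
Difference = 52.7333 − 49.8000 = 2.9333 ≈ 2.9.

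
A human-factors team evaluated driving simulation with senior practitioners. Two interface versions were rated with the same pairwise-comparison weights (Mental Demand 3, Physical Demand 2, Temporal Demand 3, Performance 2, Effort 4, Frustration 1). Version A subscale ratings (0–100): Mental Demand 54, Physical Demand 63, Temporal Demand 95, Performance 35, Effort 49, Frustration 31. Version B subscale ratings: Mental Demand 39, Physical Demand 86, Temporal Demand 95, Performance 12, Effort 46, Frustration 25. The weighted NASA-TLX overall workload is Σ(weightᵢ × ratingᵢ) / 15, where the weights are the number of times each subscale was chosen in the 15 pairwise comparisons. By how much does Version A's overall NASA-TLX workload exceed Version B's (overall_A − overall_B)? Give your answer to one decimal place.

Version A weighted sum = 3·54 + 2·63 + 3·95 + 2·35 + 4·49 + 1·31 = 162 + 126 + 285 + 70 + 196 + 31 = 870; overall_A = 870/15 = 58.0000.
Version B weighted sum = 3·39 + 2·86 + 3·95 + 2·12 + 4·46 + 1·25 = 117 + 172 + 285 + 24 + 184 + 25 = 807; overall_B = 807/15 = 53.8000.
Difference = 58.0000 − 53.8000 = 4.2000 ≈ 4.2.

4.2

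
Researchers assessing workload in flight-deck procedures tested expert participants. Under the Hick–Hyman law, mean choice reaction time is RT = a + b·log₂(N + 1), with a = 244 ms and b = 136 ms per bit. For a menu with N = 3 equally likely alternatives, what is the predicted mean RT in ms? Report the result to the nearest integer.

516

log₂(3 + 1) = log₂(4) = 2.0000.
RT = 244 + 136 × 2.0000 = 244 + 272.0000 = 516.0000 ms.
≈ 516 ms.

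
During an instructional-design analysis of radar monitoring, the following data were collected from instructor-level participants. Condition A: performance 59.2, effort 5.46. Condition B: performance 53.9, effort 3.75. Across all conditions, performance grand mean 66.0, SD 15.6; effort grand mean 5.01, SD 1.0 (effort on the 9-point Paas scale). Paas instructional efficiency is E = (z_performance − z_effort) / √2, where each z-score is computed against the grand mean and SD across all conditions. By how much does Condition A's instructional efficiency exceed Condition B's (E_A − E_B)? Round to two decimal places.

-0.97

Condition A: z_P = (59.2 − 66.0)/15.6 = -0.4359; z_E = (5.46 − 5.01)/1.0 = 0.4500; E_A = (-0.4359 − 0.4500)/√2 = -0.6264.
Condition B: z_P = (53.9 − 66.0)/15.6 = -0.7756; z_E = (3.75 − 5.01)/1.0 = -1.2600; E_B = (-0.7756 − (-1.2600))/√2 = 0.3425.
E_A − E_B = -0.6264 − 0.3425 = -0.9689 ≈ -0.97.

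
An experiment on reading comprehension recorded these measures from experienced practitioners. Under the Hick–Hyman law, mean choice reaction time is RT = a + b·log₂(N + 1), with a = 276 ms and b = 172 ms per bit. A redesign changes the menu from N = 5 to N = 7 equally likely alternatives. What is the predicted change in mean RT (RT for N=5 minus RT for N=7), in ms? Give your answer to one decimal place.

-71.4

RT(5) = 276 + 172·log₂(6) = 276 + 172·2.5850 = 720.6200 ms.
RT(7) = 276 + 172·log₂(8) = 276 + 172·3.0000 = 792.0000 ms.
Difference = 720.6200 − 792.0000 = -71.3800 ≈ -71.4 ms.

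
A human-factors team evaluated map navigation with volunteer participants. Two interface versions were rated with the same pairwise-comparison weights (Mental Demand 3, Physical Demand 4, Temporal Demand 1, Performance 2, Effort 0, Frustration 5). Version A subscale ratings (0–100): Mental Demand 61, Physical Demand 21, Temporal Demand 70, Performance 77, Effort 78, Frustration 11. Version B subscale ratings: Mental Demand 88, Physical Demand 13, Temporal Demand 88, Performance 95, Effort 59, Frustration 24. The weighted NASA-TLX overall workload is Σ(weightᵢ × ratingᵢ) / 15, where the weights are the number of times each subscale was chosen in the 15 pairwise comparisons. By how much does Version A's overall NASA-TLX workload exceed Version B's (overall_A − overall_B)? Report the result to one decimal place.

-11.2

Version A weighted sum = 3·61 + 4·21 + 1·70 + 2·77 + 0·78 + 5·11 = 183 + 84 + 70 + 154 + 0 + 55 = 546; overall_A = 546/15 = 36.4000.
Version B weighted sum = 3·88 + 4·13 + 1·88 + 2·95 + 0·59 + 5·24 = 264 + 52 + 88 + 190 + 0 + 120 = 714; overall_B = 714/15 = 47.6000.
Difference = 36.4000 − 47.6000 = -11.2000 ≈ -11.2.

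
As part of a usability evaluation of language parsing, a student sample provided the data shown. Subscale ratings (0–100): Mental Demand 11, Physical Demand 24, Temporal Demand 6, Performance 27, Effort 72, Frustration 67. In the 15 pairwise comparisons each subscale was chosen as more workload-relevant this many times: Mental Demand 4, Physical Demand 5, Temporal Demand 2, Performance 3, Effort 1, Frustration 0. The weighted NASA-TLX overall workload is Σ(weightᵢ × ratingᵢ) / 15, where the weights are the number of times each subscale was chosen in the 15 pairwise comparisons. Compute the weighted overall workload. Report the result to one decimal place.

The tallies are the weights (they sum to 15).
Weighted sum = 4·11 + 5·24 + 2·6 + 3·27 + 1·72 + 0·67
            = 44 + 120 + 12 + 81 + 72 + 0 = 329.
Overall workload = 329 / 15 = 21.9333 ≈ 21.9.

21.9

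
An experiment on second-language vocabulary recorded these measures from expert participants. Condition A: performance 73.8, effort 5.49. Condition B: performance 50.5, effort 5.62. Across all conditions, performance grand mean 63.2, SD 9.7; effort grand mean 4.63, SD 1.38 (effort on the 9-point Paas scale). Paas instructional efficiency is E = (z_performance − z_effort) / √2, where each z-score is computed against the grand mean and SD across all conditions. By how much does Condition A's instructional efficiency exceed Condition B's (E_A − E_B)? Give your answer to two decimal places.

1.77

Condition A: z_P = (73.8 − 63.2)/9.7 = 1.0928; z_E = (5.49 − 4.63)/1.38 = 0.6232; E_A = (1.0928 − 0.6232)/√2 = 0.3321.
Condition B: z_P = (50.5 − 63.2)/9.7 = -1.3093; z_E = (5.62 − 4.63)/1.38 = 0.7174; E_B = (-1.3093 − 0.7174)/√2 = -1.4331.
E_A − E_B = 0.3321 − (-1.4331) = 1.7652 ≈ 1.77.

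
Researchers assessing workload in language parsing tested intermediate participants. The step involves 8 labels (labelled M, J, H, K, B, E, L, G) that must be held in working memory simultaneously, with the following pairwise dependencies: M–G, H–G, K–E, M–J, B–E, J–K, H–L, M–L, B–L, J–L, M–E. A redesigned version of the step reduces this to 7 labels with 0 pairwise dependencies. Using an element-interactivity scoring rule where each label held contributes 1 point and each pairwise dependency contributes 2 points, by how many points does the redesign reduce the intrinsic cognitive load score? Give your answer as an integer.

Original: 8 × 1 + 11 × 2 = 8 + 22 = 30.
Redesigned: 7 × 1 + 0 × 2 = 7 + 0 = 7.
Reduction = 30 − 7 = 23.

23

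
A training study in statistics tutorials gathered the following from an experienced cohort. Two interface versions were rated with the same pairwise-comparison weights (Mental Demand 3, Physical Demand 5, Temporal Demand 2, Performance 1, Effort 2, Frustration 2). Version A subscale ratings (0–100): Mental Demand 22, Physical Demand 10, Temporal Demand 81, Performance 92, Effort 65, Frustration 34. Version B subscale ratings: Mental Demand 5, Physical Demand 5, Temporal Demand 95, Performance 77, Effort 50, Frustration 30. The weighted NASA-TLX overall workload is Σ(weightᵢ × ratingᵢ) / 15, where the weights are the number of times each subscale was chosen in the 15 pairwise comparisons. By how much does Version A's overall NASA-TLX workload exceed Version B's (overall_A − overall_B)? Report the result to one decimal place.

Version A weighted sum = 3·22 + 5·10 + 2·81 + 1·92 + 2·65 + 2·34 = 66 + 50 + 162 + 92 + 130 + 68 = 568; overall_A = 568/15 = 37.8667.
Version B weighted sum = 3·5 + 5·5 + 2·95 + 1·77 + 2·50 + 2·30 = 15 + 25 + 190 + 77 + 100 + 60 = 467; overall_B = 467/15 = 31.1333.
Difference = 37.8667 − 31.1333 = 6.7334 ≈ 6.7.

6.7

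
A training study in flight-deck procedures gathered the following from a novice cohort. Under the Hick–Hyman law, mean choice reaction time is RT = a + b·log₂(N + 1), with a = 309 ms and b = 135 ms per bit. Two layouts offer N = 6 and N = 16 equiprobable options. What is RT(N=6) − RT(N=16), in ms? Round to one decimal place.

-172.8

RT(6) = 309 + 135·log₂(7) = 309 + 135·2.8074 = 687.9990 ms.
RT(16) = 309 + 135·log₂(17) = 309 + 135·4.0875 = 860.8125 ms.
Difference = 687.9990 − 860.8125 = -172.8135 ≈ -172.8 ms.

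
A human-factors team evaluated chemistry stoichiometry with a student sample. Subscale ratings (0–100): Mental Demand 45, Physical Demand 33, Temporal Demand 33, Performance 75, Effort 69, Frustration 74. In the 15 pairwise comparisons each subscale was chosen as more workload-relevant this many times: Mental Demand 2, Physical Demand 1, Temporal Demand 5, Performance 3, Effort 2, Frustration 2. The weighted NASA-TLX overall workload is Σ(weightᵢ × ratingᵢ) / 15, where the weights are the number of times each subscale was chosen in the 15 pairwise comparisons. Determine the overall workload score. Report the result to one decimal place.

53.3

The tallies are the weights (they sum to 15).
Weighted sum = 2·45 + 1·33 + 5·33 + 3·75 + 2·69 + 2·74
            = 90 + 33 + 165 + 225 + 138 + 148 = 799.
Overall workload = 799 / 15 = 53.2667 ≈ 53.3.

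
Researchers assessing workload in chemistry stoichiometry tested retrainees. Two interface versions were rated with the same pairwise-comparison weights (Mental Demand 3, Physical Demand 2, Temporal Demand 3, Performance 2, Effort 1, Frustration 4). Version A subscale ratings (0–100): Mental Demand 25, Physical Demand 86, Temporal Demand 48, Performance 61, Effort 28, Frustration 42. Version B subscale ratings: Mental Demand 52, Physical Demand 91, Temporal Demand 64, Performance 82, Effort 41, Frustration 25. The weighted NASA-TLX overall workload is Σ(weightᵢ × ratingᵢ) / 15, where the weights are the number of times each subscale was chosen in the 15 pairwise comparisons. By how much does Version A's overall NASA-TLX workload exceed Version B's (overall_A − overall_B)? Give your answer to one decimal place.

Version A weighted sum = 3·25 + 2·86 + 3·48 + 2·61 + 1·28 + 4·42 = 75 + 172 + 144 + 122 + 28 + 168 = 709; overall_A = 709/15 = 47.2667.
Version B weighted sum = 3·52 + 2·91 + 3·64 + 2·82 + 1·41 + 4·25 = 156 + 182 + 192 + 164 + 41 + 100 = 835; overall_B = 835/15 = 55.6667.
Difference = 47.2667 − 55.6667 = -8.4000 ≈ -8.4.

-8.4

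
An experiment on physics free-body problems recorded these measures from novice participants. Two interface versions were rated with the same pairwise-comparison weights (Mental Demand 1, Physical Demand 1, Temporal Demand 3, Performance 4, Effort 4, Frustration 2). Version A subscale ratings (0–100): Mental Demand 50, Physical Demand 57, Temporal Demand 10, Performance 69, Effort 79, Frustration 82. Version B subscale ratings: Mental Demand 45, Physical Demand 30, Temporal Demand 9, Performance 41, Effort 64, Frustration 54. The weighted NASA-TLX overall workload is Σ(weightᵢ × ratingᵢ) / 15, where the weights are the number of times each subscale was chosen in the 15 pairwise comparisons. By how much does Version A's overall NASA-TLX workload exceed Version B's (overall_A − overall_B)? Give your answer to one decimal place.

Version A weighted sum = 1·50 + 1·57 + 3·10 + 4·69 + 4·79 + 2·82 = 50 + 57 + 30 + 276 + 316 + 164 = 893; overall_A = 893/15 = 59.5333.
Version B weighted sum = 1·45 + 1·30 + 3·9 + 4·41 + 4·64 + 2·54 = 45 + 30 + 27 + 164 + 256 + 108 = 630; overall_B = 630/15 = 42.0000.
Difference = 59.5333 − 42.0000 = 17.5333 ≈ 17.5.

17.5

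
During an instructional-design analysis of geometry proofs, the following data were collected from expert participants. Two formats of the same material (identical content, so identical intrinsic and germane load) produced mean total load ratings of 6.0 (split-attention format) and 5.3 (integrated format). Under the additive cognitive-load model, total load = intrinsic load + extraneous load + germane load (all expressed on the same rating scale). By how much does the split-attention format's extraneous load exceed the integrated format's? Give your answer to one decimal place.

Intrinsic and germane load are equal across formats, so the difference in total load equals the difference in extraneous load.
Extraneous-load difference = 6.0 − 5.3 = 0.7.

0.7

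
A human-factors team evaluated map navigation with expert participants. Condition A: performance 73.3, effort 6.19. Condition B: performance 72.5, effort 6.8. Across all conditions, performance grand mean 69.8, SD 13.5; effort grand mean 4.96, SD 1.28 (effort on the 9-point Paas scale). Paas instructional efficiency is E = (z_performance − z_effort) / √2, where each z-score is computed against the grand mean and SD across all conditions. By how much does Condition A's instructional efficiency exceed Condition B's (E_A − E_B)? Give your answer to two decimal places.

0.38

Condition A: z_P = (73.3 − 69.8)/13.5 = 0.2593; z_E = (6.19 − 4.96)/1.28 = 0.9609; E_A = (0.2593 − 0.9609)/√2 = -0.4961.
Condition B: z_P = (72.5 − 69.8)/13.5 = 0.2000; z_E = (6.8 − 4.96)/1.28 = 1.4375; E_B = (0.2000 − 1.4375)/√2 = -0.8750.
E_A − E_B = -0.4961 − (-0.8750) = 0.3789 ≈ 0.38.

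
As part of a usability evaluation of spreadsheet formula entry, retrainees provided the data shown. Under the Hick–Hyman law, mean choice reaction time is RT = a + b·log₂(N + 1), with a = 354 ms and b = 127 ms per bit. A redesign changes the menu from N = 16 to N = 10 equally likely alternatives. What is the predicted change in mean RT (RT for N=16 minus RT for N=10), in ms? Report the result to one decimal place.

RT(16) = 354 + 127·log₂(17) = 354 + 127·4.0875 = 873.1125 ms.
RT(10) = 354 + 127·log₂(11) = 354 + 127·3.4594 = 793.3438 ms.
Difference = 873.1125 − 793.3438 = 79.7687 ≈ 79.8 ms.

79.8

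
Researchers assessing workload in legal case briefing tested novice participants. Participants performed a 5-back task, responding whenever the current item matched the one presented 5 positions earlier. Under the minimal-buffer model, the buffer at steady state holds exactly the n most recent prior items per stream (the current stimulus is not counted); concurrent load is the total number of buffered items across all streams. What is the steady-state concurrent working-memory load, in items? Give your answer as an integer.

5

The buffer holds the 5 most recent prior items.
Steady-state concurrent load = 5 items.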